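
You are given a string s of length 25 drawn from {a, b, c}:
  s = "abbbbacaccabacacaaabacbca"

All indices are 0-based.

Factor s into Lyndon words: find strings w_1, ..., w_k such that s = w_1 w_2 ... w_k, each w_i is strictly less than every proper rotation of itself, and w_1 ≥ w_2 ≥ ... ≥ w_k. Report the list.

emit factor 1: 'abbbbacacc' (i=0, period=10)
emit factor 2: 'abacac' (i=10, period=6)
emit factor 3: 'aaabacbc' (i=16, period=8)
emit factor 4: 'a' (i=24, period=1)

["abbbbacacc", "abacac", "aaabacbc", "a"]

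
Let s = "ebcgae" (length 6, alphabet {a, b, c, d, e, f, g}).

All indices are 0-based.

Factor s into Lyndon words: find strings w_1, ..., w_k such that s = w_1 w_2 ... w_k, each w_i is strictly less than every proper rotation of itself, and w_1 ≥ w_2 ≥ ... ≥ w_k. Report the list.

emit factor 1: 'e' (i=0, period=1)
emit factor 2: 'bcg' (i=1, period=3)
emit factor 3: 'ae' (i=4, period=2)

["e", "bcg", "ae"]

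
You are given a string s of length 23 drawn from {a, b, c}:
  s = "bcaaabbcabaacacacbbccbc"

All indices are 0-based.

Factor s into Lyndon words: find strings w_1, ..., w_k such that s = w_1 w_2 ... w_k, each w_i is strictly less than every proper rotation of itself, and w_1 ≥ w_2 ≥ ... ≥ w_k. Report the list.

["bc", "aaabbcabaacacacbbccbc"]

emit factor 1: 'bc' (i=0, period=2)
emit factor 2: 'aaabbcabaacacacbbccbc' (i=2, period=21)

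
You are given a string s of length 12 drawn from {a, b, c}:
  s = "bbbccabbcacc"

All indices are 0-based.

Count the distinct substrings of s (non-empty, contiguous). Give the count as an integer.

63

sorted suffixes:
  #0 SA[0]=5  'abbcacc'
  #1 SA[1]=9  'acc'
  #2 SA[2]=0  'bbbccabbcacc'
  #3 SA[3]=6  'bbcacc'
  #4 SA[4]=1  'bbccabbcacc'
  #5 SA[5]=7  'bcacc'
  #6 SA[6]=2  'bccabbcacc'
  #7 SA[7]=11  'c'
  #8 SA[8]=4  'cabbcacc'
  #9 SA[9]=8  'cacc'
  #10 SA[10]=10  'cc'
  #11 SA[11]=3  'ccabbcacc'

SA = [5, 9, 0, 6, 1, 7, 2, 11, 4, 8, 10, 3]
i: (SA[i-1],SA[i]) lcp shared
  1: (5,9) 1 'a'
  2: (9,0) 0 ''
  3: (0,6) 2 'bb'
  4: (6,1) 3 'bbc'
  5: (1,7) 1 'b'
  6: (7,2) 2 'bc'
  7: (2,11) 0 ''
  8: (11,4) 1 'c'
  9: (4,8) 2 'ca'
  10: (8,10) 1 'c'
  11: (10,3) 2 'cc'

n(n+1)/2 = 12·13/2 = 78
Σ LCP = 0 + 1 + 0 + 2 + 3 + 1 + 2 + 0 + 1 + 2 + 1 + 2 = 15
distinct = 78 − 15 = 63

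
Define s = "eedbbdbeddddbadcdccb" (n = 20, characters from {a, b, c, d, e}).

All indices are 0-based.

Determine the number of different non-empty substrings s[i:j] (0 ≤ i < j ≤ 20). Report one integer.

188

rank | idx | suffix
   0 |  13 | adcdccb
   1 |  19 | b
   2 |  12 | badcdccb
   3 |   3 | bbdbeddddbadcdccb
   4 |   4 | bdbeddddbadcdccb
   5 |   6 | beddddbadcdccb
   6 |  18 | cb
   7 |  17 | ccb
   8 |  15 | cdccb
   9 |  11 | dbadcdccb
  10 |   2 | dbbdbeddddbadcdccb
  11 |   5 | dbeddddbadcdccb
  12 |  16 | dccb
  13 |  14 | dcdccb
  14 |  10 | ddbadcdccb
  15 |   9 | dddbadcdccb
  16 |   8 | ddddbadcdccb
  17 |   1 | edbbdbeddddbadcdccb
  18 |   7 | eddddbadcdccb
  19 |   0 | eedbbdbeddddbadcdccb

SA = [13, 19, 12, 3, 4, 6, 18, 17, 15, 11, 2, 5, 16, 14, 10, 9, 8, 1, 7, 0]
[i] adj suffixes → lcp
  [1] 13/19 → 0 ('')
  [2] 19/12 → 1 ('b')
  [3] 12/3 → 1 ('b')
  [4] 3/4 → 1 ('b')
  [5] 4/6 → 1 ('b')
  [6] 6/18 → 0 ('')
  [7] 18/17 → 1 ('c')
  [8] 17/15 → 1 ('c')
  [9] 15/11 → 0 ('')
  [10] 11/2 → 2 ('db')
  [11] 2/5 → 2 ('db')
  [12] 5/16 → 1 ('d')
  [13] 16/14 → 2 ('dc')
  [14] 14/10 → 1 ('d')
  [15] 10/9 → 2 ('dd')
  [16] 9/8 → 3 ('ddd')
  [17] 8/1 → 0 ('')
  [18] 1/7 → 2 ('ed')
  [19] 7/0 → 1 ('e')

n(n+1)/2 = 20·21/2 = 210
Σ LCP = 0 + 0 + 1 + 1 + 1 + 1 + 0 + 1 + 1 + 0 + 2 + 2 + 1 + 2 + 1 + 2 + 3 + 0 + 2 + 1 = 22
distinct = 210 − 22 = 188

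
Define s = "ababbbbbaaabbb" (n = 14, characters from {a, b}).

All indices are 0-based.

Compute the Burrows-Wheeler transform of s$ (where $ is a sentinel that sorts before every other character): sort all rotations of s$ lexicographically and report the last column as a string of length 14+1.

bba$abbbabbabba

rank  rotation         last
    0  $ababbbbbaaabbb  b
    1  aaabbb$ababbbbb  b
    2  aabbb$ababbbbba  a
    3  ababbbbbaaabbb$  $
    4  abbb$ababbbbbaa  a
    5  abbbbbaaabbb$ab  b
    6  b$ababbbbbaaabb  b
    7  baaabbb$ababbbb  b
    8  babbbbbaaabbb$a  a
    9  bb$ababbbbbaaab  b
   10  bbaaabbb$ababbb  b
   11  bbb$ababbbbbaaa  a
   12  bbbaaabbb$ababb  b
   13  bbbbaaabbb$abab  b
   14  bbbbbaaabbb$aba  a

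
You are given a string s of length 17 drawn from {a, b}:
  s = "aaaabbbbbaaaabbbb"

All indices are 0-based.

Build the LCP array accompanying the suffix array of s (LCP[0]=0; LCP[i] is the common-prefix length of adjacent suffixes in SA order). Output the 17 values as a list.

rank→(start, suffix):
  0 → (9, 'aaaabbbb')
  1 → (0, 'aaaabbbbbaaaabbbb')
  2 → (10, 'aaabbbb')
  3 → (1, 'aaabbbbbaaaabbbb')
  4 → (11, 'aabbbb')
  5 → (2, 'aabbbbbaaaabbbb')
  6 → (12, 'abbbb')
  7 → (3, 'abbbbbaaaabbbb')
  8 → (16, 'b')
  9 → (8, 'baaaabbbb')
  10 → (15, 'bb')
  11 → (7, 'bbaaaabbbb')
  12 → (14, 'bbb')
  13 → (6, 'bbbaaaabbbb')
  14 → (13, 'bbbb')
  15 → (5, 'bbbbaaaabbbb')
  16 → (4, 'bbbbbaaaabbbb')

SA = [9, 0, 10, 1, 11, 2, 12, 3, 16, 8, 15, 7, 14, 6, 13, 5, 4]
rank  pair      lcp
   1  s[9:],s[0:]  8  'aaaabbbb'
   2  s[0:],s[10:]  3  'aaa'
   3  s[10:],s[1:]  7  'aaabbbb'
   4  s[1:],s[11:]  2  'aa'
   5  s[11:],s[2:]  6  'aabbbb'
   6  s[2:],s[12:]  1  'a'
   7  s[12:],s[3:]  5  'abbbb'
   8  s[3:],s[16:]  0  ''
   9  s[16:],s[8:]  1  'b'
  10  s[8:],s[15:]  1  'b'
  11  s[15:],s[7:]  2  'bb'
  12  s[7:],s[14:]  2  'bb'
  13  s[14:],s[6:]  3  'bbb'
  14  s[6:],s[13:]  3  'bbb'
  15  s[13:],s[5:]  4  'bbbb'
  16  s[5:],s[4:]  4  'bbbb'

[0, 8, 3, 7, 2, 6, 1, 5, 0, 1, 1, 2, 2, 3, 3, 4, 4]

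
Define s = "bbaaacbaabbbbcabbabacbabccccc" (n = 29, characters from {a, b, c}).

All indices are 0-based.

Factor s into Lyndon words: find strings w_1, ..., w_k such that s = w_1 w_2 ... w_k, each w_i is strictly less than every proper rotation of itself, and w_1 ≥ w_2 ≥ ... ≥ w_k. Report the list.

emit factor 1: 'b' (i=0, period=1)
emit factor 2: 'b' (i=1, period=1)
emit factor 3: 'aaacbaabbbbcabbabacbabccccc' (i=2, period=27)

["b", "b", "aaacbaabbbbcabbabacbabccccc"]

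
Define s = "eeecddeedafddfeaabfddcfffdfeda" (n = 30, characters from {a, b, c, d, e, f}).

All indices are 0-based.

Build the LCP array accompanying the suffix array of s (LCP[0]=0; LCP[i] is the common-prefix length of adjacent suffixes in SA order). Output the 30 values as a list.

rank→(start, suffix):
  0 → (29, 'a')
  1 → (15, 'aabfddcfffdfeda')
  2 → (16, 'abfddcfffdfeda')
  3 → (9, 'afddfeaabfddcfffdfeda')
  4 → (17, 'bfddcfffdfeda')
  5 → (3, 'cddeedafddfeaabfddcfffdfeda')
  6 → (21, 'cfffdfeda')
  7 → (28, 'da')
  8 → (8, 'dafddfeaabfddcfffdfeda')
  9 → (20, 'dcfffdfeda')
  10 → (19, 'ddcfffdfeda')
  11 → (4, 'ddeedafddfeaabfddcfffdfeda')
  12 → (11, 'ddfeaabfddcfffdfeda')
  13 → (5, 'deedafddfeaabfddcfffdfeda')
  14 → (12, 'dfeaabfddcfffdfeda')
  15 → (25, 'dfeda')
  16 → (14, 'eaabfddcfffdfeda')
  17 → (2, 'ecddeedafddfeaabfddcfffdfeda')
  18 → (27, 'eda')
  19 → (7, 'edafddfeaabfddcfffdfeda')
  20 → (1, 'eecddeedafddfeaabfddcfffdfeda')
  21 → (6, 'eedafddfeaabfddcfffdfeda')
  22 → (0, 'eeecddeedafddfeaabfddcfffdfeda')
  23 → (18, 'fddcfffdfeda')
  24 → (10, 'fddfeaabfddcfffdfeda')
  25 → (24, 'fdfeda')
  26 → (13, 'feaabfddcfffdfeda')
  27 → (26, 'feda')
  28 → (23, 'ffdfeda')
  29 → (22, 'fffdfeda')

SA = [29, 15, 16, 9, 17, 3, 21, 28, 8, 20, 19, 4, 11, 5, 12, 25, 14, 2, 27, 7, 1, 6, 0, 18, 10, 24, 13, 26, 23, 22]
i: (SA[i-1],SA[i]) lcp shared
  1: (29,15) 1 'a'
  2: (15,16) 1 'a'
  3: (16,9) 1 'a'
  4: (9,17) 0 ''
  5: (17,3) 0 ''
  6: (3,21) 1 'c'
  7: (21,28) 0 ''
  8: (28,8) 2 'da'
  9: (8,20) 1 'd'
  10: (20,19) 1 'd'
  11: (19,4) 2 'dd'
  12: (4,11) 2 'dd'
  13: (11,5) 1 'd'
  14: (5,12) 1 'd'
  15: (12,25) 3 'dfe'
  16: (25,14) 0 ''
  17: (14,2) 1 'e'
  18: (2,27) 1 'e'
  19: (27,7) 3 'eda'
  20: (7,1) 1 'e'
  21: (1,6) 2 'ee'
  22: (6,0) 2 'ee'
  23: (0,18) 0 ''
  24: (18,10) 3 'fdd'
  25: (10,24) 2 'fd'
  26: (24,13) 1 'f'
  27: (13,26) 2 'fe'
  28: (26,23) 1 'f'
  29: (23,22) 2 'ff'

[0, 1, 1, 1, 0, 0, 1, 0, 2, 1, 1, 2, 2, 1, 1, 3, 0, 1, 1, 3, 1, 2, 2, 0, 3, 2, 1, 2, 1, 2]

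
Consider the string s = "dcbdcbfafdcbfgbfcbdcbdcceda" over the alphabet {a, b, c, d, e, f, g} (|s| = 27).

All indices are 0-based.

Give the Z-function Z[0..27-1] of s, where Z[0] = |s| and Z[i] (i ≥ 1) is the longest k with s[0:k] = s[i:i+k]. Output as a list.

[27, 0, 0, 3, 0, 0, 0, 0, 0, 3, 0, 0, 0, 0, 0, 0, 0, 0, 5, 0, 0, 2, 0, 0, 0, 1, 0]

Z[0]=27
i=1: outside box; Z[1]=0
i=2: outside box; Z[2]=0
i=3: outside box; Z[3]=3 scan→box=[3,6)
i=4: min(r-i=2, Z[1]=0)=0; Z[4]=0
i=5: min(r-i=1, Z[2]=0)=0; Z[5]=0
i=6: outside box; Z[6]=0
i=7: outside box; Z[7]=0
i=8: outside box; Z[8]=0
i=9: outside box; Z[9]=3 scan→box=[9,12)
i=10: min(r-i=2, Z[1]=0)=0; Z[10]=0
i=11: min(r-i=1, Z[2]=0)=0; Z[11]=0
i=12: outside box; Z[12]=0
i=13: outside box; Z[13]=0
i=14: outside box; Z[14]=0
i=15: outside box; Z[15]=0
i=16: outside box; Z[16]=0
i=17: outside box; Z[17]=0
i=18: outside box; Z[18]=5 scan→box=[18,23)
i=19: min(r-i=4, Z[1]=0)=0; Z[19]=0
i=20: min(r-i=3, Z[2]=0)=0; Z[20]=0
i=21: min(r-i=2, Z[3]=3)=2; Z[21]=2
i=22: min(r-i=1, Z[4]=0)=0; Z[22]=0
i=23: outside box; Z[23]=0
i=24: outside box; Z[24]=0
i=25: outside box; Z[25]=1 scan→box=[25,26)
i=26: outside box; Z[26]=0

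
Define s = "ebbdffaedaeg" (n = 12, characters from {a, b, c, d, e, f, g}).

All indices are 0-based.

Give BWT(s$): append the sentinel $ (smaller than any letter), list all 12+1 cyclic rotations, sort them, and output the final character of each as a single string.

rank  rotation       last
    0  $ebbdffaedaeg  g
    1  aedaeg$ebbdff  f
    2  aeg$ebbdffaed  d
    3  bbdffaedaeg$e  e
    4  bdffaedaeg$eb  b
    5  daeg$ebbdffae  e
    6  dffaedaeg$ebb  b
    7  ebbdffaedaeg$  $
    8  edaeg$ebbdffa  a
    9  eg$ebbdffaeda  a
   10  faedaeg$ebbdf  f
   11  ffaedaeg$ebbd  d
   12  g$ebbdffaedae  e

gfdebeb$aafde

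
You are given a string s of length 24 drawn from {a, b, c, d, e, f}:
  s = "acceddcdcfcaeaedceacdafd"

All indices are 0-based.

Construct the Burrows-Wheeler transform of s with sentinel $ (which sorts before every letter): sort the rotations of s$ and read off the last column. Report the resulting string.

d$ecedfaaddcdfcdececaacca

rank  rotation                   last
    0  $acceddcdcfcaeaedceacdafd  d
    1  acceddcdcfcaeaedceacdafd$  $
    2  acdafd$acceddcdcfcaeaedce  e
    3  aeaedceacdafd$acceddcdcfc  c
    4  aedceacdafd$acceddcdcfcae  e
    5  afd$acceddcdcfcaeaedceacd  d
    6  caeaedceacdafd$acceddcdcf  f
    7  cceddcdcfcaeaedceacdafd$a  a
    8  cdafd$acceddcdcfcaeaedcea  a
    9  cdcfcaeaedceacdafd$accedd  d
   10  ceacdafd$acceddcdcfcaeaed  d
   11  ceddcdcfcaeaedceacdafd$ac  c
   12  cfcaeaedceacdafd$acceddcd  d
   13  d$acceddcdcfcaeaedceacdaf  f
   14  dafd$acceddcdcfcaeaedceac  c
   15  dcdcfcaeaedceacdafd$acced  d
   16  dceacdafd$acceddcdcfcaeae  e
   17  dcfcaeaedceacdafd$acceddc  c
   18  ddcdcfcaeaedceacdafd$acce  e
   19  eacdafd$acceddcdcfcaeaedc  c
   20  eaedceacdafd$acceddcdcfca  a
   21  edceacdafd$acceddcdcfcaea  a
   22  eddcdcfcaeaedceacdafd$acc  c
   23  fcaeaedceacdafd$acceddcdc  c
   24  fd$acceddcdcfcaeaedceacda  a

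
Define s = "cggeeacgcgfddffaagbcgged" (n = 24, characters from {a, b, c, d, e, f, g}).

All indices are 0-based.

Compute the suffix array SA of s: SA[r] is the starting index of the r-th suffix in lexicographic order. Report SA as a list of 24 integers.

[15, 5, 16, 18, 6, 8, 19, 0, 23, 11, 12, 4, 22, 3, 14, 10, 13, 17, 7, 21, 2, 9, 20, 1]

sorted suffixes:
  #0 SA[0]=15  'aagbcgged'
  #1 SA[1]=5  'acgcgfddffaagbcgged'
  #2 SA[2]=16  'agbcgged'
  #3 SA[3]=18  'bcgged'
  #4 SA[4]=6  'cgcgfddffaagbcgged'
  #5 SA[5]=8  'cgfddffaagbcgged'
  #6 SA[6]=19  'cgged'
  #7 SA[7]=0  'cggeeacgcgfddffaagbcgged'
  #8 SA[8]=23  'd'
  #9 SA[9]=11  'ddffaagbcgged'
  #10 SA[10]=12  'dffaagbcgged'
  #11 SA[11]=4  'eacgcgfddffaagbcgged'
  #12 SA[12]=22  'ed'
  #13 SA[13]=3  'eeacgcgfddffaagbcgged'
  #14 SA[14]=14  'faagbcgged'
  #15 SA[15]=10  'fddffaagbcgged'
  #16 SA[16]=13  'ffaagbcgged'
  #17 SA[17]=17  'gbcgged'
  #18 SA[18]=7  'gcgfddffaagbcgged'
  #19 SA[19]=21  'ged'
  #20 SA[20]=2  'geeacgcgfddffaagbcgged'
  #21 SA[21]=9  'gfddffaagbcgged'
  #22 SA[22]=20  'gged'
  #23 SA[23]=1  'ggeeacgcgfddffaagbcgged'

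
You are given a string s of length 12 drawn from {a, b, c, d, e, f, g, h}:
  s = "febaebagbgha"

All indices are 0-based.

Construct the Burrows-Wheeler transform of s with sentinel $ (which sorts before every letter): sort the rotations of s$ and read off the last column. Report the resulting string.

ahbbeegfa$abg

rank  rotation       last
    0  $febaebagbgha  a
    1  a$febaebagbgh  h
    2  aebagbgha$feb  b
    3  agbgha$febaeb  b
    4  baebagbgha$fe  e
    5  bagbgha$febae  e
    6  bgha$febaebag  g
    7  ebaebagbgha$f  f
    8  ebagbgha$feba  a
    9  febaebagbgha$  $
   10  gbgha$febaeba  a
   11  gha$febaebagb  b
   12  ha$febaebagbg  g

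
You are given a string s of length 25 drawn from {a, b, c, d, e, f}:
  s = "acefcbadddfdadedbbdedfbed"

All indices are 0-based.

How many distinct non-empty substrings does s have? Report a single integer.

299

rank | idx | suffix
   0 |   0 | acefcbadddfdadedbbdedfbed
   1 |   6 | adddfdadedbbdedfbed
   2 |  12 | adedbbdedfbed
   3 |   5 | badddfdadedbbdedfbed
   4 |  16 | bbdedfbed
   5 |  17 | bdedfbed
   6 |  22 | bed
   7 |   4 | cbadddfdadedbbdedfbed
   8 |   1 | cefcbadddfdadedbbdedfbed
   9 |  24 | d
  10 |  11 | dadedbbdedfbed
  11 |  15 | dbbdedfbed
  12 |   7 | dddfdadedbbdedfbed
  13 |   8 | ddfdadedbbdedfbed
  14 |  13 | dedbbdedfbed
  15 |  18 | dedfbed
  16 |  20 | dfbed
  17 |   9 | dfdadedbbdedfbed
  18 |  23 | ed
  19 |  14 | edbbdedfbed
  20 |  19 | edfbed
  21 |   2 | efcbadddfdadedbbdedfbed
  22 |  21 | fbed
  23 |   3 | fcbadddfdadedbbdedfbed
  24 |  10 | fdadedbbdedfbed

SA = [0, 6, 12, 5, 16, 17, 22, 4, 1, 24, 11, 15, 7, 8, 13, 18, 20, 9, 23, 14, 19, 2, 21, 3, 10]
i: (SA[i-1],SA[i]) lcp shared
  1: (0,6) 1 'a'
  2: (6,12) 2 'ad'
  3: (12,5) 0 ''
  4: (5,16) 1 'b'
  5: (16,17) 1 'b'
  6: (17,22) 1 'b'
  7: (22,4) 0 ''
  8: (4,1) 1 'c'
  9: (1,24) 0 ''
  10: (24,11) 1 'd'
  11: (11,15) 1 'd'
  12: (15,7) 1 'd'
  13: (7,8) 2 'dd'
  14: (8,13) 1 'd'
  15: (13,18) 3 'ded'
  16: (18,20) 1 'd'
  17: (20,9) 2 'df'
  18: (9,23) 0 ''
  19: (23,14) 2 'ed'
  20: (14,19) 2 'ed'
  21: (19,2) 1 'e'
  22: (2,21) 0 ''
  23: (21,3) 1 'f'
  24: (3,10) 1 'f'

n(n+1)/2 = 25·26/2 = 325
Σ LCP = 0 + 1 + 2 + 0 + 1 + 1 + 1 + 0 + 1 + 0 + 1 + 1 + 1 + 2 + 1 + 3 + 1 + 2 + 0 + 2 + 2 + 1 + 0 + 1 + 1 = 26
distinct = 325 − 26 = 299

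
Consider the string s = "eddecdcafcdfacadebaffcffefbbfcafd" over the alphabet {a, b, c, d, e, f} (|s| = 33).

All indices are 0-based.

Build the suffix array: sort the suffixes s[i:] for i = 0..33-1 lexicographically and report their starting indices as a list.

[12, 14, 7, 30, 18, 17, 26, 27, 13, 6, 29, 4, 9, 21, 32, 5, 1, 15, 2, 10, 16, 3, 0, 24, 11, 25, 28, 8, 20, 31, 23, 19, 22]

sorted suffixes:
  #0 SA[0]=12  'acadebaffcffefbbfcafd'
  #1 SA[1]=14  'adebaffcffefbbfcafd'
  #2 SA[2]=7  'afcdfacadebaffcffefbbfcafd'
  #3 SA[3]=30  'afd'
  #4 SA[4]=18  'affcffefbbfcafd'
  #5 SA[5]=17  'baffcffefbbfcafd'
  #6 SA[6]=26  'bbfcafd'
  #7 SA[7]=27  'bfcafd'
  #8 SA[8]=13  'cadebaffcffefbbfcafd'
  #9 SA[9]=6  'cafcdfacadebaffcffefbbfcafd'
  #10 SA[10]=29  'cafd'
  #11 SA[11]=4  'cdcafcdfacadebaffcffefbbfcafd'
  #12 SA[12]=9  'cdfacadebaffcffefbbfcafd'
  #13 SA[13]=21  'cffefbbfcafd'
  #14 SA[14]=32  'd'
  #15 SA[15]=5  'dcafcdfacadebaffcffefbbfcafd'
  #16 SA[16]=1  'ddecdcafcdfacadebaffcffefbbfcafd'
  #17 SA[17]=15  'debaffcffefbbfcafd'
  #18 SA[18]=2  'decdcafcdfacadebaffcffefbbfcafd'
  #19 SA[19]=10  'dfacadebaffcffefbbfcafd'
  #20 SA[20]=16  'ebaffcffefbbfcafd'
  #21 SA[21]=3  'ecdcafcdfacadebaffcffefbbfcafd'
  #22 SA[22]=0  'eddecdcafcdfacadebaffcffefbbfcafd'
  #23 SA[23]=24  'efbbfcafd'
  #24 SA[24]=11  'facadebaffcffefbbfcafd'
  #25 SA[25]=25  'fbbfcafd'
  #26 SA[26]=28  'fcafd'
  #27 SA[27]=8  'fcdfacadebaffcffefbbfcafd'
  #28 SA[28]=20  'fcffefbbfcafd'
  #29 SA[29]=31  'fd'
  #30 SA[30]=23  'fefbbfcafd'
  #31 SA[31]=19  'ffcffefbbfcafd'
  #32 SA[32]=22  'ffefbbfcafd'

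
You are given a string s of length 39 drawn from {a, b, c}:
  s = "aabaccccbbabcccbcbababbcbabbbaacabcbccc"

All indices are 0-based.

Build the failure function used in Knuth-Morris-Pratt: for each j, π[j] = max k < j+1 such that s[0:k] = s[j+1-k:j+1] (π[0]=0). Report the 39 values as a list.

[0, 1, 0, 1, 0, 0, 0, 0, 0, 0, 1, 0, 0, 0, 0, 0, 0, 0, 1, 0, 1, 0, 0, 0, 0, 1, 0, 0, 0, 1, 2, 0, 1, 0, 0, 0, 0, 0, 0]

π[0] = 0
j=1 s[j]='a': π[1]=1 (border 'a')
j=2 s[j]='b': k: 1→0; π[2]=0 (border '')
j=3 s[j]='a': π[3]=1 (border 'a')
j=4 s[j]='c': k: 1→0; π[4]=0 (border '')
j=5 s[j]='c': π[5]=0 (border '')
j=6 s[j]='c': π[6]=0 (border '')
j=7 s[j]='c': π[7]=0 (border '')
j=8 s[j]='b': π[8]=0 (border '')
j=9 s[j]='b': π[9]=0 (border '')
j=10 s[j]='a': π[10]=1 (border 'a')
j=11 s[j]='b': k: 1→0; π[11]=0 (border '')
j=12 s[j]='c': π[12]=0 (border '')
j=13 s[j]='c': π[13]=0 (border '')
j=14 s[j]='c': π[14]=0 (border '')
j=15 s[j]='b': π[15]=0 (border '')
j=16 s[j]='c': π[16]=0 (border '')
j=17 s[j]='b': π[17]=0 (border '')
j=18 s[j]='a': π[18]=1 (border 'a')
j=19 s[j]='b': k: 1→0; π[19]=0 (border '')
j=20 s[j]='a': π[20]=1 (border 'a')
j=21 s[j]='b': k: 1→0; π[21]=0 (border '')
j=22 s[j]='b': π[22]=0 (border '')
j=23 s[j]='c': π[23]=0 (border '')
j=24 s[j]='b': π[24]=0 (border '')
j=25 s[j]='a': π[25]=1 (border 'a')
j=26 s[j]='b': k: 1→0; π[26]=0 (border '')
j=27 s[j]='b': π[27]=0 (border '')
j=28 s[j]='b': π[28]=0 (border '')
j=29 s[j]='a': π[29]=1 (border 'a')
j=30 s[j]='a': π[30]=2 (border 'aa')
j=31 s[j]='c': k: 2→1→0; π[31]=0 (border '')
j=32 s[j]='a': π[32]=1 (border 'a')
j=33 s[j]='b': k: 1→0; π[33]=0 (border '')
j=34 s[j]='c': π[34]=0 (border '')
j=35 s[j]='b': π[35]=0 (border '')
j=36 s[j]='c': π[36]=0 (border '')
j=37 s[j]='c': π[37]=0 (border '')
j=38 s[j]='c': π[38]=0 (border '')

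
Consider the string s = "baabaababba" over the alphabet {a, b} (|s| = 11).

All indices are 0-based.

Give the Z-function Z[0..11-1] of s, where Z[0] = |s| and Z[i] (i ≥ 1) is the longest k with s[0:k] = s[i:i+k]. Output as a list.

[11, 0, 0, 5, 0, 0, 2, 0, 1, 2, 0]

Z[0]=11
i=1: fresh scan; Z[1]=0
i=2: fresh scan; Z[2]=0
i=3: fresh scan; Z[3]=5 extend→box=[3,8)
i=4: min(r-i=4, Z[1]=0)=0; Z[4]=0
i=5: min(r-i=3, Z[2]=0)=0; Z[5]=0
i=6: min(r-i=2, Z[3]=5)=2; Z[6]=2
i=7: min(r-i=1, Z[4]=0)=0; Z[7]=0
i=8: fresh scan; Z[8]=1 extend→box=[8,9)
i=9: fresh scan; Z[9]=2 extend→box=[9,11)
i=10: min(r-i=1, Z[1]=0)=0; Z[10]=0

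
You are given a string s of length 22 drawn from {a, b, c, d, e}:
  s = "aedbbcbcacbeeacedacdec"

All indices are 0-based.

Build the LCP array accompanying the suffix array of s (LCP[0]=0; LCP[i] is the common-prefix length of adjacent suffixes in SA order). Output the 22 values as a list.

[0, 2, 2, 1, 0, 1, 2, 1, 0, 1, 1, 2, 1, 1, 0, 1, 1, 0, 1, 1, 2, 1]

rank→(start, suffix):
  0 → (8, 'acbeeacedacdec')
  1 → (17, 'acdec')
  2 → (13, 'acedacdec')
  3 → (0, 'aedbbcbcacbeeacedacdec')
  4 → (3, 'bbcbcacbeeacedacdec')
  5 → (6, 'bcacbeeacedacdec')
  6 → (4, 'bcbcacbeeacedacdec')
  7 → (10, 'beeacedacdec')
  8 → (21, 'c')
  9 → (7, 'cacbeeacedacdec')
  10 → (5, 'cbcacbeeacedacdec')
  11 → (9, 'cbeeacedacdec')
  12 → (18, 'cdec')
  13 → (14, 'cedacdec')
  14 → (16, 'dacdec')
  15 → (2, 'dbbcbcacbeeacedacdec')
  16 → (19, 'dec')
  17 → (12, 'eacedacdec')
  18 → (20, 'ec')
  19 → (15, 'edacdec')
  20 → (1, 'edbbcbcacbeeacedacdec')
  21 → (11, 'eeacedacdec')

SA = [8, 17, 13, 0, 3, 6, 4, 10, 21, 7, 5, 9, 18, 14, 16, 2, 19, 12, 20, 15, 1, 11]
i: (SA[i-1],SA[i]) lcp shared
  1: (8,17) 2 'ac'
  2: (17,13) 2 'ac'
  3: (13,0) 1 'a'
  4: (0,3) 0 ''
  5: (3,6) 1 'b'
  6: (6,4) 2 'bc'
  7: (4,10) 1 'b'
  8: (10,21) 0 ''
  9: (21,7) 1 'c'
  10: (7,5) 1 'c'
  11: (5,9) 2 'cb'
  12: (9,18) 1 'c'
  13: (18,14) 1 'c'
  14: (14,16) 0 ''
  15: (16,2) 1 'd'
  16: (2,19) 1 'd'
  17: (19,12) 0 ''
  18: (12,20) 1 'e'
  19: (20,15) 1 'e'
  20: (15,1) 2 'ed'
  21: (1,11) 1 'e'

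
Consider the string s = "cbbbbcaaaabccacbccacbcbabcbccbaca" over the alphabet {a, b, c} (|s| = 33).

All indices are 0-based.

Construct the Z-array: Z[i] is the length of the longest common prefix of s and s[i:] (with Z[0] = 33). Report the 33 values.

Z[0]=33
i=1: outside box; Z[1]=0
i=2: outside box; Z[2]=0
i=3: outside box; Z[3]=0
i=4: outside box; Z[4]=0
i=5: outside box; Z[5]=1 grow→box=[5,6)
i=6: outside box; Z[6]=0
i=7: outside box; Z[7]=0
i=8: outside box; Z[8]=0
i=9: outside box; Z[9]=0
i=10: outside box; Z[10]=0
i=11: outside box; Z[11]=1 grow→box=[11,12)
i=12: outside box; Z[12]=1 grow→box=[12,13)
i=13: outside box; Z[13]=0
i=14: outside box; Z[14]=2 grow→box=[14,16)
i=15: min(r-i=1, Z[1]=0)=0; Z[15]=0
i=16: outside box; Z[16]=1 grow→box=[16,17)
i=17: outside box; Z[17]=1 grow→box=[17,18)
i=18: outside box; Z[18]=0
i=19: outside box; Z[19]=2 grow→box=[19,21)
i=20: min(r-i=1, Z[1]=0)=0; Z[20]=0
i=21: outside box; Z[21]=2 grow→box=[21,23)
i=22: min(r-i=1, Z[1]=0)=0; Z[22]=0
i=23: outside box; Z[23]=0
i=24: outside box; Z[24]=0
i=25: outside box; Z[25]=2 grow→box=[25,27)
i=26: min(r-i=1, Z[1]=0)=0; Z[26]=0
i=27: outside box; Z[27]=1 grow→box=[27,28)
i=28: outside box; Z[28]=2 grow→box=[28,30)
i=29: min(r-i=1, Z[1]=0)=0; Z[29]=0
i=30: outside box; Z[30]=0
i=31: outside box; Z[31]=1 grow→box=[31,32)
i=32: outside box; Z[32]=0

[33, 0, 0, 0, 0, 1, 0, 0, 0, 0, 0, 1, 1, 0, 2, 0, 1, 1, 0, 2, 0, 2, 0, 0, 0, 2, 0, 1, 2, 0, 0, 1, 0]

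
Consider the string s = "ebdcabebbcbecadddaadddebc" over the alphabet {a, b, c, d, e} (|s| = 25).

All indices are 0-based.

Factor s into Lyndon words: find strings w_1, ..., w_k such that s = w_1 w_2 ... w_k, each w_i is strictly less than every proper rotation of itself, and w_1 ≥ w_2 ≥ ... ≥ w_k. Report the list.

["e", "bdc", "abebbcbecaddd", "aadddebc"]

emit factor 1: 'e' (i=0, period=1)
emit factor 2: 'bdc' (i=1, period=3)
emit factor 3: 'abebbcbecaddd' (i=4, period=13)
emit factor 4: 'aadddebc' (i=17, period=8)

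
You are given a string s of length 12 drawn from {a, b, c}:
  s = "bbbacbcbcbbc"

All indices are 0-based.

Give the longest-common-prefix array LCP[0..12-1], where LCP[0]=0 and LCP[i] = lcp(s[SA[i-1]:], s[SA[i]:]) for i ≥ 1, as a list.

[0, 0, 1, 2, 2, 1, 2, 3, 0, 1, 2, 4]

rank | idx | suffix
   0 |   3 | acbcbcbbc
   1 |   2 | bacbcbcbbc
   2 |   1 | bbacbcbcbbc
   3 |   0 | bbbacbcbcbbc
   4 |   9 | bbc
   5 |  10 | bc
   6 |   7 | bcbbc
   7 |   5 | bcbcbbc
   8 |  11 | c
   9 |   8 | cbbc
  10 |   6 | cbcbbc
  11 |   4 | cbcbcbbc

SA = [3, 2, 1, 0, 9, 10, 7, 5, 11, 8, 6, 4]
rank  pair      lcp
   1  s[3:],s[2:]  0  ''
   2  s[2:],s[1:]  1  'b'
   3  s[1:],s[0:]  2  'bb'
   4  s[0:],s[9:]  2  'bb'
   5  s[9:],s[10:]  1  'b'
   6  s[10:],s[7:]  2  'bc'
   7  s[7:],s[5:]  3  'bcb'
   8  s[5:],s[11:]  0  ''
   9  s[11:],s[8:]  1  'c'
  10  s[8:],s[6:]  2  'cb'
  11  s[6:],s[4:]  4  'cbcb'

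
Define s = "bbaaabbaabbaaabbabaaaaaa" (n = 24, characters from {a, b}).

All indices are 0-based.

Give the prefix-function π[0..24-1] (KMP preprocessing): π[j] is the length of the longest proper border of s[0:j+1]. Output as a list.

[0, 1, 0, 0, 0, 1, 2, 3, 4, 1, 2, 3, 4, 5, 6, 7, 8, 1, 0, 0, 0, 0, 0, 0]

π[0] = 0
j=1 s[j]='b': π[1]=1 (border 'b')
j=2 s[j]='a': k: 1→0; π[2]=0 (border '')
j=3 s[j]='a': π[3]=0 (border '')
j=4 s[j]='a': π[4]=0 (border '')
j=5 s[j]='b': π[5]=1 (border 'b')
j=6 s[j]='b': π[6]=2 (border 'bb')
j=7 s[j]='a': π[7]=3 (border 'bba')
j=8 s[j]='a': π[8]=4 (border 'bbaa')
j=9 s[j]='b': k: 4→0; π[9]=1 (border 'b')
j=10 s[j]='b': π[10]=2 (border 'bb')
j=11 s[j]='a': π[11]=3 (border 'bba')
j=12 s[j]='a': π[12]=4 (border 'bbaa')
j=13 s[j]='a': π[13]=5 (border 'bbaaa')
j=14 s[j]='b': π[14]=6 (border 'bbaaab')
j=15 s[j]='b': π[15]=7 (border 'bbaaabb')
j=16 s[j]='a': π[16]=8 (border 'bbaaabba')
j=17 s[j]='b': k: 8→3→0; π[17]=1 (border 'b')
j=18 s[j]='a': k: 1→0; π[18]=0 (border '')
j=19 s[j]='a': π[19]=0 (border '')
j=20 s[j]='a': π[20]=0 (border '')
j=21 s[j]='a': π[21]=0 (border '')
j=22 s[j]='a': π[22]=0 (border '')
j=23 s[j]='a': π[23]=0 (border '')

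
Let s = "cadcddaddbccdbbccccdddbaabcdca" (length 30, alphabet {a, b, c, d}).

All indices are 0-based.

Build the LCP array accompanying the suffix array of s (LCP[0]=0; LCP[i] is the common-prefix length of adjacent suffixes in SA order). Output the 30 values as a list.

[0, 1, 1, 1, 2, 0, 1, 1, 3, 2, 0, 2, 1, 3, 2, 3, 1, 2, 2, 3, 0, 1, 2, 2, 1, 2, 1, 2, 3, 2]

rank→(start, suffix):
  0 → (29, 'a')
  1 → (23, 'aabcdca')
  2 → (24, 'abcdca')
  3 → (1, 'adcddaddbccdbbccccdddbaabcdca')
  4 → (6, 'addbccdbbccccdddbaabcdca')
  5 → (22, 'baabcdca')
  6 → (13, 'bbccccdddbaabcdca')
  7 → (14, 'bccccdddbaabcdca')
  8 → (9, 'bccdbbccccdddbaabcdca')
  9 → (25, 'bcdca')
  10 → (28, 'ca')
  11 → (0, 'cadcddaddbccdbbccccdddbaabcdca')
  12 → (15, 'ccccdddbaabcdca')
  13 → (16, 'cccdddbaabcdca')
  14 → (10, 'ccdbbccccdddbaabcdca')
  15 → (17, 'ccdddbaabcdca')
  16 → (11, 'cdbbccccdddbaabcdca')
  17 → (26, 'cdca')
  18 → (3, 'cddaddbccdbbccccdddbaabcdca')
  19 → (18, 'cdddbaabcdca')
  20 → (5, 'daddbccdbbccccdddbaabcdca')
  21 → (21, 'dbaabcdca')
  22 → (12, 'dbbccccdddbaabcdca')
  23 → (8, 'dbccdbbccccdddbaabcdca')
  24 → (27, 'dca')
  25 → (2, 'dcddaddbccdbbccccdddbaabcdca')
  26 → (4, 'ddaddbccdbbccccdddbaabcdca')
  27 → (20, 'ddbaabcdca')
  28 → (7, 'ddbccdbbccccdddbaabcdca')
  29 → (19, 'dddbaabcdca')

SA = [29, 23, 24, 1, 6, 22, 13, 14, 9, 25, 28, 0, 15, 16, 10, 17, 11, 26, 3, 18, 5, 21, 12, 8, 27, 2, 4, 20, 7, 19]
[i] adj suffixes → lcp
  [1] 29/23 → 1 ('a')
  [2] 23/24 → 1 ('a')
  [3] 24/1 → 1 ('a')
  [4] 1/6 → 2 ('ad')
  [5] 6/22 → 0 ('')
  [6] 22/13 → 1 ('b')
  [7] 13/14 → 1 ('b')
  [8] 14/9 → 3 ('bcc')
  [9] 9/25 → 2 ('bc')
  [10] 25/28 → 0 ('')
  [11] 28/0 → 2 ('ca')
  [12] 0/15 → 1 ('c')
  [13] 15/16 → 3 ('ccc')
  [14] 16/10 → 2 ('cc')
  [15] 10/17 → 3 ('ccd')
  [16] 17/11 → 1 ('c')
  [17] 11/26 → 2 ('cd')
  [18] 26/3 → 2 ('cd')
  [19] 3/18 → 3 ('cdd')
  [20] 18/5 → 0 ('')
  [21] 5/21 → 1 ('d')
  [22] 21/12 → 2 ('db')
  [23] 12/8 → 2 ('db')
  [24] 8/27 → 1 ('d')
  [25] 27/2 → 2 ('dc')
  [26] 2/4 → 1 ('d')
  [27] 4/20 → 2 ('dd')
  [28] 20/7 → 3 ('ddb')
  [29] 7/19 → 2 ('dd')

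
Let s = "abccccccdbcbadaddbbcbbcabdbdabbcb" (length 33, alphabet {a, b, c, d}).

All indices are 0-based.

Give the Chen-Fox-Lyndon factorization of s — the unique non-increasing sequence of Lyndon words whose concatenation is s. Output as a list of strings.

emit factor 1: 'abccccccdbcbadaddbbcbbcabdbd' (i=0, period=28)
emit factor 2: 'abbcb' (i=28, period=5)

["abccccccdbcbadaddbbcbbcabdbd", "abbcb"]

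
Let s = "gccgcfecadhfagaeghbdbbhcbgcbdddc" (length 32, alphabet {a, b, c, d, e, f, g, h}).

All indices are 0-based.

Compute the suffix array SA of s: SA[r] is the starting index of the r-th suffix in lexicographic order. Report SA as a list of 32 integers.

[8, 14, 12, 20, 18, 27, 24, 21, 31, 7, 26, 23, 1, 4, 2, 19, 30, 29, 28, 9, 6, 15, 11, 5, 13, 25, 0, 3, 16, 17, 22, 10]

rank→(start, suffix):
  0 → (8, 'adhfagaeghbdbbhcbgcbdddc')
  1 → (14, 'aeghbdbbhcbgcbdddc')
  2 → (12, 'agaeghbdbbhcbgcbdddc')
  3 → (20, 'bbhcbgcbdddc')
  4 → (18, 'bdbbhcbgcbdddc')
  5 → (27, 'bdddc')
  6 → (24, 'bgcbdddc')
  7 → (21, 'bhcbgcbdddc')
  8 → (31, 'c')
  9 → (7, 'cadhfagaeghbdbbhcbgcbdddc')
  10 → (26, 'cbdddc')
  11 → (23, 'cbgcbdddc')
  12 → (1, 'ccgcfecadhfagaeghbdbbhcbgcbdddc')
  13 → (4, 'cfecadhfagaeghbdbbhcbgcbdddc')
  14 → (2, 'cgcfecadhfagaeghbdbbhcbgcbdddc')
  15 → (19, 'dbbhcbgcbdddc')
  16 → (30, 'dc')
  17 → (29, 'ddc')
  18 → (28, 'dddc')
  19 → (9, 'dhfagaeghbdbbhcbgcbdddc')
  20 → (6, 'ecadhfagaeghbdbbhcbgcbdddc')
  21 → (15, 'eghbdbbhcbgcbdddc')
  22 → (11, 'fagaeghbdbbhcbgcbdddc')
  23 → (5, 'fecadhfagaeghbdbbhcbgcbdddc')
  24 → (13, 'gaeghbdbbhcbgcbdddc')
  25 → (25, 'gcbdddc')
  26 → (0, 'gccgcfecadhfagaeghbdbbhcbgcbdddc')
  27 → (3, 'gcfecadhfagaeghbdbbhcbgcbdddc')
  28 → (16, 'ghbdbbhcbgcbdddc')
  29 → (17, 'hbdbbhcbgcbdddc')
  30 → (22, 'hcbgcbdddc')
  31 → (10, 'hfagaeghbdbbhcbgcbdddc')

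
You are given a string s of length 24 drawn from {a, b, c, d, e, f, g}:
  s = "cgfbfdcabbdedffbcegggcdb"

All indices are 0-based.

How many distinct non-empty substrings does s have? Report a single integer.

281

rank→(start, suffix):
  0 → (7, 'abbdedffbcegggcdb')
  1 → (23, 'b')
  2 → (8, 'bbdedffbcegggcdb')
  3 → (15, 'bcegggcdb')
  4 → (9, 'bdedffbcegggcdb')
  5 → (3, 'bfdcabbdedffbcegggcdb')
  6 → (6, 'cabbdedffbcegggcdb')
  7 → (21, 'cdb')
  8 → (16, 'cegggcdb')
  9 → (0, 'cgfbfdcabbdedffbcegggcdb')
  10 → (22, 'db')
  11 → (5, 'dcabbdedffbcegggcdb')
  12 → (10, 'dedffbcegggcdb')
  13 → (12, 'dffbcegggcdb')
  14 → (11, 'edffbcegggcdb')
  15 → (17, 'egggcdb')
  16 → (14, 'fbcegggcdb')
  17 → (2, 'fbfdcabbdedffbcegggcdb')
  18 → (4, 'fdcabbdedffbcegggcdb')
  19 → (13, 'ffbcegggcdb')
  20 → (20, 'gcdb')
  21 → (1, 'gfbfdcabbdedffbcegggcdb')
  22 → (19, 'ggcdb')
  23 → (18, 'gggcdb')

SA = [7, 23, 8, 15, 9, 3, 6, 21, 16, 0, 22, 5, 10, 12, 11, 17, 14, 2, 4, 13, 20, 1, 19, 18]
[i] adj suffixes → lcp
  [1] 7/23 → 0 ('')
  [2] 23/8 → 1 ('b')
  [3] 8/15 → 1 ('b')
  [4] 15/9 → 1 ('b')
  [5] 9/3 → 1 ('b')
  [6] 3/6 → 0 ('')
  [7] 6/21 → 1 ('c')
  [8] 21/16 → 1 ('c')
  [9] 16/0 → 1 ('c')
  [10] 0/22 → 0 ('')
  [11] 22/5 → 1 ('d')
  [12] 5/10 → 1 ('d')
  [13] 10/12 → 1 ('d')
  [14] 12/11 → 0 ('')
  [15] 11/17 → 1 ('e')
  [16] 17/14 → 0 ('')
  [17] 14/2 → 2 ('fb')
  [18] 2/4 → 1 ('f')
  [19] 4/13 → 1 ('f')
  [20] 13/20 → 0 ('')
  [21] 20/1 → 1 ('g')
  [22] 1/19 → 1 ('g')
  [23] 19/18 → 2 ('gg')

n(n+1)/2 = 24·25/2 = 300
Σ LCP = 0 + 0 + 1 + 1 + 1 + 1 + 0 + 1 + 1 + 1 + 0 + 1 + 1 + 1 + 0 + 1 + 0 + 2 + 1 + 1 + 0 + 1 + 1 + 2 = 19
distinct = 300 − 19 = 281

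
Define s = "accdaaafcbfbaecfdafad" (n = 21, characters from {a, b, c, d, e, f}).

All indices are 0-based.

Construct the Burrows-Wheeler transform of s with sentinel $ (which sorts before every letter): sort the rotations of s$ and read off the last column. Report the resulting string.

dda$fbdafcfaceacfaabac

rank  rotation                last
    0  $accdaaafcbfbaecfdafad  d
    1  aaafcbfbaecfdafad$accd  d
    2  aafcbfbaecfdafad$accda  a
    3  accdaaafcbfbaecfdafad$  $
    4  ad$accdaaafcbfbaecfdaf  f
    5  aecfdafad$accdaaafcbfb  b
    6  afad$accdaaafcbfbaecfd  d
    7  afcbfbaecfdafad$accdaa  a
    8  baecfdafad$accdaaafcbf  f
    9  bfbaecfdafad$accdaaafc  c
   10  cbfbaecfdafad$accdaaaf  f
   11  ccdaaafcbfbaecfdafad$a  a
   12  cdaaafcbfbaecfdafad$ac  c
   13  cfdafad$accdaaafcbfbae  e
   14  d$accdaaafcbfbaecfdafa  a
   15  daaafcbfbaecfdafad$acc  c
   16  dafad$accdaaafcbfbaecf  f
   17  ecfdafad$accdaaafcbfba  a
   18  fad$accdaaafcbfbaecfda  a
   19  fbaecfdafad$accdaaafcb  b
   20  fcbfbaecfdafad$accdaaa  a
   21  fdafad$accdaaafcbfbaec  c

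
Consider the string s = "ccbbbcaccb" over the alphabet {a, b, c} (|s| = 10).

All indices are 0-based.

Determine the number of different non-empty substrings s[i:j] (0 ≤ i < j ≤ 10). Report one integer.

44

rank | idx | suffix
   0 |   6 | accb
   1 |   9 | b
   2 |   2 | bbbcaccb
   3 |   3 | bbcaccb
   4 |   4 | bcaccb
   5 |   5 | caccb
   6 |   8 | cb
   7 |   1 | cbbbcaccb
   8 |   7 | ccb
   9 |   0 | ccbbbcaccb

SA = [6, 9, 2, 3, 4, 5, 8, 1, 7, 0]
i: (SA[i-1],SA[i]) lcp shared
  1: (6,9) 0 ''
  2: (9,2) 1 'b'
  3: (2,3) 2 'bb'
  4: (3,4) 1 'b'
  5: (4,5) 0 ''
  6: (5,8) 1 'c'
  7: (8,1) 2 'cb'
  8: (1,7) 1 'c'
  9: (7,0) 3 'ccb'

n(n+1)/2 = 10·11/2 = 55
Σ LCP = 0 + 0 + 1 + 2 + 1 + 0 + 1 + 2 + 1 + 3 = 11
distinct = 55 − 11 = 44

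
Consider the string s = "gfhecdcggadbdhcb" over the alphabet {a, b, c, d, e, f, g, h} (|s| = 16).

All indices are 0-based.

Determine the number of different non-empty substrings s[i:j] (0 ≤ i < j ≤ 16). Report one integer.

rank→(start, suffix):
  0 → (9, 'adbdhcb')
  1 → (15, 'b')
  2 → (11, 'bdhcb')
  3 → (14, 'cb')
  4 → (4, 'cdcggadbdhcb')
  5 → (6, 'cggadbdhcb')
  6 → (10, 'dbdhcb')
  7 → (5, 'dcggadbdhcb')
  8 → (12, 'dhcb')
  9 → (3, 'ecdcggadbdhcb')
  10 → (1, 'fhecdcggadbdhcb')
  11 → (8, 'gadbdhcb')
  12 → (0, 'gfhecdcggadbdhcb')
  13 → (7, 'ggadbdhcb')
  14 → (13, 'hcb')
  15 → (2, 'hecdcggadbdhcb')

SA = [9, 15, 11, 14, 4, 6, 10, 5, 12, 3, 1, 8, 0, 7, 13, 2]
[i] adj suffixes → lcp
  [1] 9/15 → 0 ('')
  [2] 15/11 → 1 ('b')
  [3] 11/14 → 0 ('')
  [4] 14/4 → 1 ('c')
  [5] 4/6 → 1 ('c')
  [6] 6/10 → 0 ('')
  [7] 10/5 → 1 ('d')
  [8] 5/12 → 1 ('d')
  [9] 12/3 → 0 ('')
  [10] 3/1 → 0 ('')
  [11] 1/8 → 0 ('')
  [12] 8/0 → 1 ('g')
  [13] 0/7 → 1 ('g')
  [14] 7/13 → 0 ('')
  [15] 13/2 → 1 ('h')

n(n+1)/2 = 16·17/2 = 136
Σ LCP = 0 + 0 + 1 + 0 + 1 + 1 + 0 + 1 + 1 + 0 + 0 + 0 + 1 + 1 + 0 + 1 = 8
distinct = 136 − 8 = 128

128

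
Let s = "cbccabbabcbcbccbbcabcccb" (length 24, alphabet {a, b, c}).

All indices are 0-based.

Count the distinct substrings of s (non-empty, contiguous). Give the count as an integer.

rank | idx | suffix
   0 |   4 | abbabcbcbccbbcabcccb
   1 |   7 | abcbcbccbbcabcccb
   2 |  18 | abcccb
   3 |  23 | b
   4 |   6 | babcbcbccbbcabcccb
   5 |   5 | bbabcbcbccbbcabcccb
   6 |  15 | bbcabcccb
   7 |  16 | bcabcccb
   8 |   8 | bcbcbccbbcabcccb
   9 |  10 | bcbccbbcabcccb
  10 |   1 | bccabbabcbcbccbbcabcccb
  11 |  12 | bccbbcabcccb
  12 |  19 | bcccb
  13 |   3 | cabbabcbcbccbbcabcccb
  14 |  17 | cabcccb
  15 |  22 | cb
  16 |  14 | cbbcabcccb
  17 |   9 | cbcbccbbcabcccb
  18 |   0 | cbccabbabcbcbccbbcabcccb
  19 |  11 | cbccbbcabcccb
  20 |   2 | ccabbabcbcbccbbcabcccb
  21 |  21 | ccb
  22 |  13 | ccbbcabcccb
  23 |  20 | cccb

SA = [4, 7, 18, 23, 6, 5, 15, 16, 8, 10, 1, 12, 19, 3, 17, 22, 14, 9, 0, 11, 2, 21, 13, 20]
[i] adj suffixes → lcp
  [1] 4/7 → 2 ('ab')
  [2] 7/18 → 3 ('abc')
  [3] 18/23 → 0 ('')
  [4] 23/6 → 1 ('b')
  [5] 6/5 → 1 ('b')
  [6] 5/15 → 2 ('bb')
  [7] 15/16 → 1 ('b')
  [8] 16/8 → 2 ('bc')
  [9] 8/10 → 4 ('bcbc')
  [10] 10/1 → 2 ('bc')
  [11] 1/12 → 3 ('bcc')
  [12] 12/19 → 3 ('bcc')
  [13] 19/3 → 0 ('')
  [14] 3/17 → 3 ('cab')
  [15] 17/22 → 1 ('c')
  [16] 22/14 → 2 ('cb')
  [17] 14/9 → 2 ('cb')
  [18] 9/0 → 3 ('cbc')
  [19] 0/11 → 4 ('cbcc')
  [20] 11/2 → 1 ('c')
  [21] 2/21 → 2 ('cc')
  [22] 21/13 → 3 ('ccb')
  [23] 13/20 → 2 ('cc')

n(n+1)/2 = 24·25/2 = 300
Σ LCP = 0 + 2 + 3 + 0 + 1 + 1 + 2 + 1 + 2 + 4 + 2 + 3 + 3 + 0 + 3 + 1 + 2 + 2 + 3 + 4 + 1 + 2 + 3 + 2 = 47
distinct = 300 − 47 = 253

253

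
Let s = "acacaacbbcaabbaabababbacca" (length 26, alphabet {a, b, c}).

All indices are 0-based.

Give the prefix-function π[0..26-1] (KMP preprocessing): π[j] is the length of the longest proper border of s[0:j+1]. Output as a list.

[0, 0, 1, 2, 3, 1, 2, 0, 0, 0, 1, 1, 0, 0, 1, 1, 0, 1, 0, 1, 0, 0, 1, 2, 0, 1]

π[0] = 0
j=1 s[j]='c': π[1]=0 (border '')
j=2 s[j]='a': π[2]=1 (border 'a')
j=3 s[j]='c': π[3]=2 (border 'ac')
j=4 s[j]='a': π[4]=3 (border 'aca')
j=5 s[j]='a': k: 3→1→0; π[5]=1 (border 'a')
j=6 s[j]='c': π[6]=2 (border 'ac')
j=7 s[j]='b': k: 2→0; π[7]=0 (border '')
j=8 s[j]='b': π[8]=0 (border '')
j=9 s[j]='c': π[9]=0 (border '')
j=10 s[j]='a': π[10]=1 (border 'a')
j=11 s[j]='a': k: 1→0; π[11]=1 (border 'a')
j=12 s[j]='b': k: 1→0; π[12]=0 (border '')
j=13 s[j]='b': π[13]=0 (border '')
j=14 s[j]='a': π[14]=1 (border 'a')
j=15 s[j]='a': k: 1→0; π[15]=1 (border 'a')
j=16 s[j]='b': k: 1→0; π[16]=0 (border '')
j=17 s[j]='a': π[17]=1 (border 'a')
j=18 s[j]='b': k: 1→0; π[18]=0 (border '')
j=19 s[j]='a': π[19]=1 (border 'a')
j=20 s[j]='b': k: 1→0; π[20]=0 (border '')
j=21 s[j]='b': π[21]=0 (border '')
j=22 s[j]='a': π[22]=1 (border 'a')
j=23 s[j]='c': π[23]=2 (border 'ac')
j=24 s[j]='c': k: 2→0; π[24]=0 (border '')
j=25 s[j]='a': π[25]=1 (border 'a')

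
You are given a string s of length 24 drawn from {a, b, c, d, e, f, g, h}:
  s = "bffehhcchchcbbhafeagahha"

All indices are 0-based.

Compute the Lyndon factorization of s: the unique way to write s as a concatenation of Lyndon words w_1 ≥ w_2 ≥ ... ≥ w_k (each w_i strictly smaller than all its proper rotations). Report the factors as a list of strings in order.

["bffehhcchchc", "bbh", "afeagahh", "a"]

emit factor 1: 'bffehhcchchc' (i=0, period=12)
emit factor 2: 'bbh' (i=12, period=3)
emit factor 3: 'afeagahh' (i=15, period=8)
emit factor 4: 'a' (i=23, period=1)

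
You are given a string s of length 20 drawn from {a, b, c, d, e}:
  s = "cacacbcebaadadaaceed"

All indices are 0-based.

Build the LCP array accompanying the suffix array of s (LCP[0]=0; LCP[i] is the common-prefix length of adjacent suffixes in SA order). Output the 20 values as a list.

rank | idx | suffix
   0 |  14 | aaceed
   1 |   9 | aadadaaceed
   2 |   1 | acacbcebaadadaaceed
   3 |   3 | acbcebaadadaaceed
   4 |  15 | aceed
   5 |  12 | adaaceed
   6 |  10 | adadaaceed
   7 |   8 | baadadaaceed
   8 |   5 | bcebaadadaaceed
   9 |   0 | cacacbcebaadadaaceed
  10 |   2 | cacbcebaadadaaceed
  11 |   4 | cbcebaadadaaceed
  12 |   6 | cebaadadaaceed
  13 |  16 | ceed
  14 |  19 | d
  15 |  13 | daaceed
  16 |  11 | dadaaceed
  17 |   7 | ebaadadaaceed
  18 |  18 | ed
  19 |  17 | eed

SA = [14, 9, 1, 3, 15, 12, 10, 8, 5, 0, 2, 4, 6, 16, 19, 13, 11, 7, 18, 17]
[i] adj suffixes → lcp
  [1] 14/9 → 2 ('aa')
  [2] 9/1 → 1 ('a')
  [3] 1/3 → 2 ('ac')
  [4] 3/15 → 2 ('ac')
  [5] 15/12 → 1 ('a')
  [6] 12/10 → 3 ('ada')
  [7] 10/8 → 0 ('')
  [8] 8/5 → 1 ('b')
  [9] 5/0 → 0 ('')
  [10] 0/2 → 3 ('cac')
  [11] 2/4 → 1 ('c')
  [12] 4/6 → 1 ('c')
  [13] 6/16 → 2 ('ce')
  [14] 16/19 → 0 ('')
  [15] 19/13 → 1 ('d')
  [16] 13/11 → 2 ('da')
  [17] 11/7 → 0 ('')
  [18] 7/18 → 1 ('e')
  [19] 18/17 → 1 ('e')

[0, 2, 1, 2, 2, 1, 3, 0, 1, 0, 3, 1, 1, 2, 0, 1, 2, 0, 1, 1]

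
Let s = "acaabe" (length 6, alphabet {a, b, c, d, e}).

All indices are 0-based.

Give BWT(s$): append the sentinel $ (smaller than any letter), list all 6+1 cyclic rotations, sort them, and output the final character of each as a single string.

rank  rotation last
    0  $acaabe  e
    1  aabe$ac  c
    2  abe$aca  a
    3  acaabe$  $
    4  be$acaa  a
    5  caabe$a  a
    6  e$acaab  b

eca$aab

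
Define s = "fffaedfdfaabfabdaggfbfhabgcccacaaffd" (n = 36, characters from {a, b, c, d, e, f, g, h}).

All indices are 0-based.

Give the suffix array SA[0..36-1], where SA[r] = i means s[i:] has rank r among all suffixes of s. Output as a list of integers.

rank→(start, suffix):
  0 → (9, 'aabfabdaggfbfhabgcccacaaffd')
  1 → (31, 'aaffd')
  2 → (13, 'abdaggfbfhabgcccacaaffd')
  3 → (10, 'abfabdaggfbfhabgcccacaaffd')
  4 → (23, 'abgcccacaaffd')
  5 → (29, 'acaaffd')
  6 → (3, 'aedfdfaabfabdaggfbfhabgcccacaaffd')
  7 → (32, 'affd')
  8 → (16, 'aggfbfhabgcccacaaffd')
  9 → (14, 'bdaggfbfhabgcccacaaffd')
  10 → (11, 'bfabdaggfbfhabgcccacaaffd')
  11 → (20, 'bfhabgcccacaaffd')
  12 → (24, 'bgcccacaaffd')
  13 → (30, 'caaffd')
  14 → (28, 'cacaaffd')
  15 → (27, 'ccacaaffd')
  16 → (26, 'cccacaaffd')
  17 → (35, 'd')
  18 → (15, 'daggfbfhabgcccacaaffd')
  19 → (7, 'dfaabfabdaggfbfhabgcccacaaffd')
  20 → (5, 'dfdfaabfabdaggfbfhabgcccacaaffd')
  21 → (4, 'edfdfaabfabdaggfbfhabgcccacaaffd')
  22 → (8, 'faabfabdaggfbfhabgcccacaaffd')
  23 → (12, 'fabdaggfbfhabgcccacaaffd')
  24 → (2, 'faedfdfaabfabdaggfbfhabgcccacaaffd')
  25 → (19, 'fbfhabgcccacaaffd')
  26 → (34, 'fd')
  27 → (6, 'fdfaabfabdaggfbfhabgcccacaaffd')
  28 → (1, 'ffaedfdfaabfabdaggfbfhabgcccacaaffd')
  29 → (33, 'ffd')
  30 → (0, 'fffaedfdfaabfabdaggfbfhabgcccacaaffd')
  31 → (21, 'fhabgcccacaaffd')
  32 → (25, 'gcccacaaffd')
  33 → (18, 'gfbfhabgcccacaaffd')
  34 → (17, 'ggfbfhabgcccacaaffd')
  35 → (22, 'habgcccacaaffd')

[9, 31, 13, 10, 23, 29, 3, 32, 16, 14, 11, 20, 24, 30, 28, 27, 26, 35, 15, 7, 5, 4, 8, 12, 2, 19, 34, 6, 1, 33, 0, 21, 25, 18, 17, 22]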